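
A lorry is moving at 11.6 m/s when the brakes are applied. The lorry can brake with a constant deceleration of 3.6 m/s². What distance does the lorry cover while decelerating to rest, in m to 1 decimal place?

Braking distance ≈ 18.7 m

Braking distance = v²/(2a) = 11.6000² / (2 × 3.600) = 134.560 / 7.200 = 18.689 m.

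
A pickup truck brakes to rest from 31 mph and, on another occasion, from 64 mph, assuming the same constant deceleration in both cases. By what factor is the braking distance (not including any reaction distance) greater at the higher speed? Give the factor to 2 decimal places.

Factor ≈ 4.26

Braking distance d = v²/(2a), so with a fixed, d ∝ v².
Factor = (64/31)² = 2.0645² = 4.2622.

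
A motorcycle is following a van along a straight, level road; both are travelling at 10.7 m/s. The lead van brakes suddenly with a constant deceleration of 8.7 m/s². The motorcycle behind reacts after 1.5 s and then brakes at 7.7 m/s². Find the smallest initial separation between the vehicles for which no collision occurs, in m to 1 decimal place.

Leader travels v²/(2a_L) = 114.490 / 17.400 = 6.580 m before stopping.
Follower covers v·t_r = 10.7000 × 1.5 = 16.050 m while reacting, then v²/(2a_F) = 114.490 / 15.400 = 7.434 m while braking, for a total of 16.050 + 7.434 = 23.484 m.
Since a_F ≤ a_L and the follower starts braking later, the follower is never slower than the leader, so the closest approach is when both have stopped.
Minimum gap = 23.484 − 6.580 = 16.904 m.

Minimum gap ≈ 16.9 m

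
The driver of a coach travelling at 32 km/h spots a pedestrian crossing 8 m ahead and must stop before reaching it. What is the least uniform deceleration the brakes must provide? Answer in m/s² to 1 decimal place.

Required deceleration ≈ 4.9 m/s²

32 km/h ÷ 3.6 = 8.8889 m/s.
v² = 2a·d ⇒ a = v²/(2d) = 8.8889² / (2 × 8.000) = 79.013 / 16.000 = 4.9383 m/s².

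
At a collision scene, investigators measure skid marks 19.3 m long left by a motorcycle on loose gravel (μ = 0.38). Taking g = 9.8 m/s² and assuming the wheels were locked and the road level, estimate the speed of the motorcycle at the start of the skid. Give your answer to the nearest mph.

Initial speed ≈ 27 mph

Deceleration a = μg = 0.38 × 9.8 = 3.724 m/s².
v = √(2a·d) = √(2 × 3.724 × 19.3) = √143.746 = 11.9894 m/s.
= 11.9894 ÷ 0.44704 = 26.820 mph.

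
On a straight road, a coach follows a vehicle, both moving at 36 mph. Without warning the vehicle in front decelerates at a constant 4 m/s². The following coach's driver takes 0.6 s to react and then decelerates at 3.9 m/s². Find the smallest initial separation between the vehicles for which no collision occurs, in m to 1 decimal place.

Minimum gap ≈ 10.5 m

36 mph × 0.44704 = 16.0934 m/s.
Leader travels v²/(2a_L) = 258.998 / 8.000 = 32.375 m before stopping.
Follower covers v·t_r = 16.0934 × 0.6 = 9.656 m while reacting, then v²/(2a_F) = 258.998 / 7.800 = 33.205 m while braking, for a total of 9.656 + 33.205 = 42.861 m.
Since a_F ≤ a_L and the follower starts braking later, the follower is never slower than the leader, so the closest approach is when both have stopped.
Minimum gap = 42.861 − 32.375 = 10.486 m.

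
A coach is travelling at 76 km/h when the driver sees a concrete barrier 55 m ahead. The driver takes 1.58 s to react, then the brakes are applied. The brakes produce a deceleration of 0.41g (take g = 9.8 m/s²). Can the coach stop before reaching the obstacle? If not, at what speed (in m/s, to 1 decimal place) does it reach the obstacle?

76 km/h ÷ 3.6 = 21.1111 m/s.
a = 0.41 × 9.8 = 4.018 m/s².
Reaction distance = 21.1111 × 1.58 = 33.356 m.
Braking distance needed to stop: v²/(2a) = 445.679 / 8.036 = 55.460 m, so total needed = 33.356 + 55.460 = 88.816 m > 55 m — it cannot stop.
Distance remaining when braking begins: 55 − 33.356 = 21.644 m.
v² = v₀² − 2a·d = 445.679 − 2 × 4.018 × 21.644 = 271.748 m²/s².
v = √271.748 = 16.485 m/s.

No — it strikes the obstacle at 16.5 m/s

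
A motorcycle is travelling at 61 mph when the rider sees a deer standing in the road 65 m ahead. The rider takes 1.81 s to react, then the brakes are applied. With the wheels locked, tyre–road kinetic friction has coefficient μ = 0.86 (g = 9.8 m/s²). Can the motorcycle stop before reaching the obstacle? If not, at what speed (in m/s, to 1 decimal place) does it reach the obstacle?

61 mph × 0.44704 = 27.2694 m/s.
a = μg = 0.86 × 9.8 = 8.428 m/s².
Reaction distance = 27.2694 × 1.81 = 49.358 m.
Braking distance needed to stop: v²/(2a) = 743.620 / 16.856 = 44.116 m, so total needed = 49.358 + 44.116 = 93.474 m > 65 m — it cannot stop.
Distance remaining when braking begins: 65 − 49.358 = 15.642 m.
v² = v₀² − 2a·d = 743.620 − 2 × 8.428 × 15.642 = 479.958 m²/s².
v = √479.958 = 21.908 m/s.

No — it strikes the obstacle at 21.9 m/s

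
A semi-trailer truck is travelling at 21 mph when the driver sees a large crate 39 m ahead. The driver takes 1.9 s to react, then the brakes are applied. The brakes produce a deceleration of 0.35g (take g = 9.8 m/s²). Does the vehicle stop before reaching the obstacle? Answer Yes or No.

21 mph × 0.44704 = 9.3878 m/s.
a = 0.35 × 9.8 = 3.430 m/s².
Reaction distance = 9.3878 × 1.9 = 17.837 m.
Braking distance = v²/(2a) = 88.131 / 6.860 = 12.847 m.
Total stopping distance = 17.837 + 12.847 = 30.684 m, vs 39 m available — it stops with 39 − 30.684 = 8.316 m to spare.

Yes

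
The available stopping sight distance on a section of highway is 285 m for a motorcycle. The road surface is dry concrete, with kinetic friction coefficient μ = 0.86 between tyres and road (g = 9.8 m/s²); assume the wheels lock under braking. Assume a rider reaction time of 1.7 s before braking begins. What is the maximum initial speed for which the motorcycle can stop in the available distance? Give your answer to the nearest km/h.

Maximum speed ≈ 203 km/h

a = μg = 0.86 × 9.8 = 8.428 m/s².
Stopping distance: v·t_r + v²/(2a) = 285 with t_r = 1.7 s and a = 8.428 m/s².
So v² + 28.655 v − 4803.96 = 0.
Positive root: v = −a·t_r + √((a·t_r)² + 2a·d) = −14.328 + √(205.292 + 4803.96) = 56.4481 m/s.
56.4481 m/s × 3.6 = 203.213 km/h.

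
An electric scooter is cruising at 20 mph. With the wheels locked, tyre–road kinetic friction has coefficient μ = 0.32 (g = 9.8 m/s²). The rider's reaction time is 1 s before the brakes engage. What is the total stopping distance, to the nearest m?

Total stopping distance ≈ 22 m

20 mph × 0.44704 = 8.9408 m/s.
a = μg = 0.32 × 9.8 = 3.136 m/s².
Reaction distance = v·t_r = 8.9408 × 1 = 8.941 m.
Braking distance = v²/(2a) = 8.9408² / (2 × 3.136) = 79.938 / 6.272 = 12.745 m.
Total = 8.941 + 12.745 = 21.686 m.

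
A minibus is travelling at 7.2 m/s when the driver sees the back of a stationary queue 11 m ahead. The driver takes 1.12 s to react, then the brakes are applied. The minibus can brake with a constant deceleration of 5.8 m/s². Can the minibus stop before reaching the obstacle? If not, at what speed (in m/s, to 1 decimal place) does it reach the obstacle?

No — it strikes the obstacle at 4.2 m/s

Reaction distance = 7.2000 × 1.12 = 8.064 m.
Braking distance needed to stop: v²/(2a) = 51.840 / 11.600 = 4.469 m, so total needed = 8.064 + 4.469 = 12.533 m > 11 m — it cannot stop.
Distance remaining when braking begins: 11 − 8.064 = 2.936 m.
v² = v₀² − 2a·d = 51.840 − 2 × 5.800 × 2.936 = 17.782 m²/s².
v = √17.782 = 4.217 m/s.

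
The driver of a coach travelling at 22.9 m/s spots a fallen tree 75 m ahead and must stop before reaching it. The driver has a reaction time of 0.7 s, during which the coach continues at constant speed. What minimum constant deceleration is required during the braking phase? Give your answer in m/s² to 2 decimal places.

Distance covered during reaction = 22.9000 × 0.7 = 16.030 m.
Distance available for braking: 75 − 16.030 = 58.970 m.
v² = 2a·d ⇒ a = v²/(2d) = 22.9000² / (2 × 58.970) = 524.410 / 117.940 = 4.4464 m/s².

Required deceleration ≈ 4.45 m/s²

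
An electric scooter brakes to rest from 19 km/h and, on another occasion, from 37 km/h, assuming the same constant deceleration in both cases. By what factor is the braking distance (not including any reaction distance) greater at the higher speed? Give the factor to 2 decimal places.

Braking distance d = v²/(2a), so with a fixed, d ∝ v².
Factor = (37/19)² = 1.9474² = 3.7924.

Factor ≈ 3.79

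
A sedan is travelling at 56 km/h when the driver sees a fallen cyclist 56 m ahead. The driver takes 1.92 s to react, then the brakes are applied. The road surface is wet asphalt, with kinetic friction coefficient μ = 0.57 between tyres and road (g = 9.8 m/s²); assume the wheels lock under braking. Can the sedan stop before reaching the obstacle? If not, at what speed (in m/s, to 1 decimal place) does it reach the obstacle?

56 km/h ÷ 3.6 = 15.5556 m/s.
a = μg = 0.57 × 9.8 = 5.586 m/s².
Reaction distance = 15.5556 × 1.92 = 29.867 m.
Braking distance = v²/(2a) = 241.977 / 11.172 = 21.659 m.
Total stopping distance = 29.867 + 21.659 = 51.526 m, vs 56 m available — it stops with 56 − 51.526 = 4.474 m to spare.

Yes — it stops about 4.5 m short of the obstacle, so it never reaches it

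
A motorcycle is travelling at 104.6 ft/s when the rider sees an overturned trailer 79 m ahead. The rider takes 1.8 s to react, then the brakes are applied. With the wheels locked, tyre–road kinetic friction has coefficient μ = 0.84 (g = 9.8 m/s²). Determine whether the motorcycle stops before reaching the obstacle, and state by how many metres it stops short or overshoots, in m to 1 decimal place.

No — it overshoots by 40.1 m

104.6 ft/s × 0.3048 = 31.8821 m/s.
a = μg = 0.84 × 9.8 = 8.232 m/s².
Reaction distance = 31.8821 × 1.8 = 57.388 m.
Braking distance = v²/(2a) = 1016.468 / 16.464 = 61.739 m.
Total stopping distance = 57.388 + 61.739 = 119.127 m, vs 79 m available — it cannot stop in time and overshoots by 119.127 − 79 = 40.127 m.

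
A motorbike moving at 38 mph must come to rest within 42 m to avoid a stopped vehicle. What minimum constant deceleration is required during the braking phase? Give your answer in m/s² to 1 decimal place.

Required deceleration ≈ 3.4 m/s²

38 mph × 0.44704 = 16.9875 m/s.
v² = 2a·d ⇒ a = v²/(2d) = 16.9875² / (2 × 42.000) = 288.575 / 84.000 = 3.4354 m/s².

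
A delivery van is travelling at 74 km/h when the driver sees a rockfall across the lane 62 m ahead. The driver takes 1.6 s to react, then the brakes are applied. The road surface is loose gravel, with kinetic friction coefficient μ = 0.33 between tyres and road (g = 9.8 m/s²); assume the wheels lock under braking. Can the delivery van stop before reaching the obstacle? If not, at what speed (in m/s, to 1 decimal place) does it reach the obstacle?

74 km/h ÷ 3.6 = 20.5556 m/s.
a = μg = 0.33 × 9.8 = 3.234 m/s².
Reaction distance = 20.5556 × 1.6 = 32.889 m.
Braking distance needed to stop: v²/(2a) = 422.533 / 6.468 = 65.327 m, so total needed = 32.889 + 65.327 = 98.216 m > 62 m — it cannot stop.
Distance remaining when braking begins: 62 − 32.889 = 29.111 m.
v² = v₀² − 2a·d = 422.533 − 2 × 3.234 × 29.111 = 234.243 m²/s².
v = √234.243 = 15.305 m/s.

No — it strikes the obstacle at 15.3 m/s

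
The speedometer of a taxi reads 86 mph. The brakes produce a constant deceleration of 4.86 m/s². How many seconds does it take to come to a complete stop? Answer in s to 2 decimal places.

Braking time ≈ 7.91 s

86 mph × 0.44704 = 38.4454 m/s.
Braking time = v/a = 38.4454 / 4.860 = 7.911 s.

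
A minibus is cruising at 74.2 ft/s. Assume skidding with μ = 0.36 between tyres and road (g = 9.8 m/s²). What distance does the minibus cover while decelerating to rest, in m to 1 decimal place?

74.2 ft/s × 0.3048 = 22.6162 m/s.
a = μg = 0.36 × 9.8 = 3.528 m/s².
Braking distance = v²/(2a) = 22.6162² / (2 × 3.528) = 511.493 / 7.056 = 72.491 m.

Braking distance ≈ 72.5 m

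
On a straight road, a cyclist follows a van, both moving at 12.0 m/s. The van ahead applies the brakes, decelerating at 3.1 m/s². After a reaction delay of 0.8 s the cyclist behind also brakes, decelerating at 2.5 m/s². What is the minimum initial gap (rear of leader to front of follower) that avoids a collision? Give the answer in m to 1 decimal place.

Leader travels v²/(2a_L) = 144.000 / 6.200 = 23.226 m before stopping.
Follower covers v·t_r = 12.0000 × 0.8 = 9.600 m while reacting, then v²/(2a_F) = 144.000 / 5.000 = 28.800 m while braking, for a total of 9.600 + 28.800 = 38.400 m.
Since a_F ≤ a_L and the follower starts braking later, the follower is never slower than the leader, so the closest approach is when both have stopped.
Minimum gap = 38.400 − 23.226 = 15.174 m.

Minimum gap ≈ 15.2 m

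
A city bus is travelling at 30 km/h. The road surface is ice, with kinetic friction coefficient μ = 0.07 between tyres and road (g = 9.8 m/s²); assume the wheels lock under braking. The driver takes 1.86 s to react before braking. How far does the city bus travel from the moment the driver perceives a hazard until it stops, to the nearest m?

Total stopping distance ≈ 66 m

30 km/h ÷ 3.6 = 8.3333 m/s.
a = μg = 0.07 × 9.8 = 0.686 m/s².
Reaction distance = v·t_r = 8.3333 × 1.86 = 15.500 m.
Braking distance = v²/(2a) = 8.3333² / (2 × 0.686) = 69.444 / 1.372 = 50.615 m.
Total = 15.500 + 50.615 = 66.115 m.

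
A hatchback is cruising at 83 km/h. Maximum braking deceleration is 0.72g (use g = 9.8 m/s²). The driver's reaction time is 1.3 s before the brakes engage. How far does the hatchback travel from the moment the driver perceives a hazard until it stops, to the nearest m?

83 km/h ÷ 3.6 = 23.0556 m/s.
a = 0.72 × 9.8 = 7.056 m/s².
Reaction distance = v·t_r = 23.0556 × 1.3 = 29.972 m.
Braking distance = v²/(2a) = 23.0556² / (2 × 7.056) = 531.561 / 14.112 = 37.667 m.
Total = 29.972 + 37.667 = 67.639 m.

Total stopping distance ≈ 68 m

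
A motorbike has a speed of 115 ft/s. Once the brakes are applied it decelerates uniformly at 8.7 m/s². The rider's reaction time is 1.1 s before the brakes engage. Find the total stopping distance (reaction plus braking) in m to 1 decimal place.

115 ft/s × 0.3048 = 35.0520 m/s.
Reaction distance = v·t_r = 35.0520 × 1.1 = 38.557 m.
Braking distance = v²/(2a) = 35.0520² / (2 × 8.700) = 1228.643 / 17.400 = 70.612 m.
Total = 38.557 + 70.612 = 109.169 m.

Total stopping distance ≈ 109.2 m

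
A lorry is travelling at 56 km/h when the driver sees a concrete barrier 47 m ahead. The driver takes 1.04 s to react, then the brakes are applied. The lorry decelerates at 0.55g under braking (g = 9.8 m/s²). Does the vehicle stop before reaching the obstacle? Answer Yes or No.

Yes

56 km/h ÷ 3.6 = 15.5556 m/s.
a = 0.55 × 9.8 = 5.390 m/s².
Reaction distance = 15.5556 × 1.04 = 16.178 m.
Braking distance = v²/(2a) = 241.977 / 10.780 = 22.447 m.
Total stopping distance = 16.178 + 22.447 = 38.625 m, vs 47 m available — it stops with 47 − 38.625 = 8.375 m to spare.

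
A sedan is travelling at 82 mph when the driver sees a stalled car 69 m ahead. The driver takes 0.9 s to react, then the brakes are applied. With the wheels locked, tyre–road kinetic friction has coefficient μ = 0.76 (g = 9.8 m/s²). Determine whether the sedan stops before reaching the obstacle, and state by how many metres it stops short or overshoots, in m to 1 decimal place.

No — it overshoots by 54.2 m

82 mph × 0.44704 = 36.6573 m/s.
a = μg = 0.76 × 9.8 = 7.448 m/s².
Reaction distance = 36.6573 × 0.9 = 32.992 m.
Braking distance = v²/(2a) = 1343.758 / 14.896 = 90.209 m.
Total stopping distance = 32.992 + 90.209 = 123.201 m, vs 69 m available — it cannot stop in time and overshoots by 123.201 − 69 = 54.201 m.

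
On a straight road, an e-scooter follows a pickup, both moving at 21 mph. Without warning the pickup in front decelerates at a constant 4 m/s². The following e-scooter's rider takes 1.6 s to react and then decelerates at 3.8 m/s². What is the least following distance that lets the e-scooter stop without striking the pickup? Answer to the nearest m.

21 mph × 0.44704 = 9.3878 m/s.
Leader travels v²/(2a_L) = 88.131 / 8.000 = 11.016 m before stopping.
Follower covers v·t_r = 9.3878 × 1.6 = 15.020 m while reacting, then v²/(2a_F) = 88.131 / 7.600 = 11.596 m while braking, for a total of 15.020 + 11.596 = 26.616 m.
Since a_F ≤ a_L and the follower starts braking later, the follower is never slower than the leader, so the closest approach is when both have stopped.
Minimum gap = 26.616 − 11.016 = 15.600 m.

Minimum gap ≈ 16 m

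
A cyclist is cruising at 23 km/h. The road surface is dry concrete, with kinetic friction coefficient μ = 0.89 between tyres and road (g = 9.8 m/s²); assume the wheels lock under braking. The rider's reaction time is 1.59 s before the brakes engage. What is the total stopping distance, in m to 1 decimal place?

Total stopping distance ≈ 12.5 m

23 km/h ÷ 3.6 = 6.3889 m/s.
a = μg = 0.89 × 9.8 = 8.722 m/s².
Reaction distance = v·t_r = 6.3889 × 1.59 = 10.158 m.
Braking distance = v²/(2a) = 6.3889² / (2 × 8.722) = 40.818 / 17.444 = 2.340 m.
Total = 10.158 + 2.340 = 12.498 m.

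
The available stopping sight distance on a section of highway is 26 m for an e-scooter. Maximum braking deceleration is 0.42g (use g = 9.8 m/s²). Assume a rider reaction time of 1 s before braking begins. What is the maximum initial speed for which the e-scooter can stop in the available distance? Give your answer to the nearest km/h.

Maximum speed ≈ 40 km/h

a = 0.42 × 9.8 = 4.116 m/s².
Stopping distance: v·t_r + v²/(2a) = 26 with t_r = 1 s and a = 4.116 m/s².
So v² + 8.232 v − 214.03 = 0.
Positive root: v = −a·t_r + √((a·t_r)² + 2a·d) = −4.116 + √(16.941 + 214.03) = 11.0817 m/s.
11.0817 m/s × 3.6 = 39.894 km/h.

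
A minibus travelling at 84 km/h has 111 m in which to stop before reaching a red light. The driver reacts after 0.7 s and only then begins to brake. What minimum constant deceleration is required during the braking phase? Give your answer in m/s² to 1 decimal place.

84 km/h ÷ 3.6 = 23.3333 m/s.
Distance covered during reaction = 23.3333 × 0.7 = 16.333 m.
Distance available for braking: 111 − 16.333 = 94.667 m.
v² = 2a·d ⇒ a = v²/(2d) = 23.3333² / (2 × 94.667) = 544.443 / 189.334 = 2.8756 m/s².

Required deceleration ≈ 2.9 m/s²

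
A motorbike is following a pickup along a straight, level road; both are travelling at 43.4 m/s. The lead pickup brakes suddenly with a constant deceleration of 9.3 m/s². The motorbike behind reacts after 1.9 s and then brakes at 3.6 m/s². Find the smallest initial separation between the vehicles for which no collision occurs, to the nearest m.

Leader travels v²/(2a_L) = 1883.560 / 18.600 = 101.267 m before stopping.
Follower covers v·t_r = 43.4000 × 1.9 = 82.460 m while reacting, then v²/(2a_F) = 1883.560 / 7.200 = 261.606 m while braking, for a total of 82.460 + 261.606 = 344.066 m.
Since a_F ≤ a_L and the follower starts braking later, the follower is never slower than the leader, so the closest approach is when both have stopped.
Minimum gap = 344.066 − 101.267 = 242.799 m.

Minimum gap ≈ 243 m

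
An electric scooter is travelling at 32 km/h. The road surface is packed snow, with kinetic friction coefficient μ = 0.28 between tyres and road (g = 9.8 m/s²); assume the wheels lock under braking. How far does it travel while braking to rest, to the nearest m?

Braking distance ≈ 14 m

32 km/h ÷ 3.6 = 8.8889 m/s.
a = μg = 0.28 × 9.8 = 2.744 m/s².
Braking distance = v²/(2a) = 8.8889² / (2 × 2.744) = 79.013 / 5.488 = 14.397 m.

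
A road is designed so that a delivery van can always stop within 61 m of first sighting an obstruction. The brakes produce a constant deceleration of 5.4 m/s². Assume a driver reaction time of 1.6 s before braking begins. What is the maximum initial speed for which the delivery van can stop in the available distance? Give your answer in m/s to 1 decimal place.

Stopping distance: v·t_r + v²/(2a) = 61 with t_r = 1.6 s and a = 5.400 m/s².
So v² + 17.280 v − 658.80 = 0.
Positive root: v = −a·t_r + √((a·t_r)² + 2a·d) = −8.640 + √(74.650 + 658.80) = 18.4423 m/s.

Maximum speed ≈ 18.4 m/s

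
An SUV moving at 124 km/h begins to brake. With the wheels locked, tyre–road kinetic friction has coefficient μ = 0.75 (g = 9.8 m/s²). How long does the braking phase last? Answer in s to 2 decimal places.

124 km/h ÷ 3.6 = 34.4444 m/s.
a = μg = 0.75 × 9.8 = 7.350 m/s².
Braking time = v/a = 34.4444 / 7.350 = 4.686 s.

Braking time ≈ 4.69 s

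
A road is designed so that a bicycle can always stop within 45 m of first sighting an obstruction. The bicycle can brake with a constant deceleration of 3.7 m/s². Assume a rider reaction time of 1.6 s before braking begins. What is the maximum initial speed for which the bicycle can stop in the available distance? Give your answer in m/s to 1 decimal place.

Maximum speed ≈ 13.3 m/s

Stopping distance: v·t_r + v²/(2a) = 45 with t_r = 1.6 s and a = 3.700 m/s².
So v² + 11.840 v − 333.00 = 0.
Positive root: v = −a·t_r + √((a·t_r)² + 2a·d) = −5.920 + √(35.046 + 333.00) = 13.2645 m/s.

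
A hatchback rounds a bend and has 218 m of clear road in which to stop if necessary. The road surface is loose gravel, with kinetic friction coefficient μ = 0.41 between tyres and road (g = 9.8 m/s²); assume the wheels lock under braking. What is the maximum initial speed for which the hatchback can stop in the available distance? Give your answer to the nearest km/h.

a = μg = 0.41 × 9.8 = 4.018 m/s².
v²/(2a) = d ⇒ v = √(2 × 4.018 × 218) = √1751.85 = 41.8551 m/s.
41.8551 m/s × 3.6 = 150.678 km/h.

Maximum speed ≈ 151 km/h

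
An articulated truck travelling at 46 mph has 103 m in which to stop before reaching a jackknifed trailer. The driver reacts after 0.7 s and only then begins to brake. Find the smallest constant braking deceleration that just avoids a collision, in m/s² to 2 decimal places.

46 mph × 0.44704 = 20.5638 m/s.
Distance covered during reaction = 20.5638 × 0.7 = 14.395 m.
Distance available for braking: 103 − 14.395 = 88.605 m.
v² = 2a·d ⇒ a = v²/(2d) = 20.5638² / (2 × 88.605) = 422.870 / 177.210 = 2.3863 m/s².

Required deceleration ≈ 2.39 m/s²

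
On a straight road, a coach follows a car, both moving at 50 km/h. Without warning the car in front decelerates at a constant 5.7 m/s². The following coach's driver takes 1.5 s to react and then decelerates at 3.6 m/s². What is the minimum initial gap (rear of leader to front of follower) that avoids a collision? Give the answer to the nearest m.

50 km/h ÷ 3.6 = 13.8889 m/s.
Leader travels v²/(2a_L) = 192.902 / 11.400 = 16.921 m before stopping.
Follower covers v·t_r = 13.8889 × 1.5 = 20.833 m while reacting, then v²/(2a_F) = 192.902 / 7.200 = 26.792 m while braking, for a total of 20.833 + 26.792 = 47.625 m.
Since a_F ≤ a_L and the follower starts braking later, the follower is never slower than the leader, so the closest approach is when both have stopped.
Minimum gap = 47.625 − 16.921 = 30.704 m.

Minimum gap ≈ 31 m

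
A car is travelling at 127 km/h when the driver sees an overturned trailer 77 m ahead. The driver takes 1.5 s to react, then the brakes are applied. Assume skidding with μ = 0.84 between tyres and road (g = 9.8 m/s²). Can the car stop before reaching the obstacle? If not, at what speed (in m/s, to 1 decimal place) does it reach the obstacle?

No — it strikes the obstacle at 29.1 m/s

127 km/h ÷ 3.6 = 35.2778 m/s.
a = μg = 0.84 × 9.8 = 8.232 m/s².
Reaction distance = 35.2778 × 1.5 = 52.917 m.
Braking distance needed to stop: v²/(2a) = 1244.523 / 16.464 = 75.591 m, so total needed = 52.917 + 75.591 = 128.508 m > 77 m — it cannot stop.
Distance remaining when braking begins: 77 − 52.917 = 24.083 m.
v² = v₀² − 2a·d = 1244.523 − 2 × 8.232 × 24.083 = 848.020 m²/s².
v = √848.020 = 29.121 m/s.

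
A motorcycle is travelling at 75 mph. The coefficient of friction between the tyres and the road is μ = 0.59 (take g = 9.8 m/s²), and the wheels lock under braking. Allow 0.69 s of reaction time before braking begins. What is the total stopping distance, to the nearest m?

75 mph × 0.44704 = 33.5280 m/s.
a = μg = 0.59 × 9.8 = 5.782 m/s².
Reaction distance = v·t_r = 33.5280 × 0.69 = 23.134 m.
Braking distance = v²/(2a) = 33.5280² / (2 × 5.782) = 1124.127 / 11.564 = 97.209 m.
Total = 23.134 + 97.209 = 120.343 m.

Total stopping distance ≈ 120 m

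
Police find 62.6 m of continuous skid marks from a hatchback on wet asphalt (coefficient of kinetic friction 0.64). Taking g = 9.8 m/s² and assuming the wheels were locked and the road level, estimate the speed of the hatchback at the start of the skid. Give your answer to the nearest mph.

Initial speed ≈ 63 mph

Deceleration a = μg = 0.64 × 9.8 = 6.272 m/s².
v = √(2a·d) = √(2 × 6.272 × 62.6) = √785.254 = 28.0224 m/s.
= 28.0224 ÷ 0.44704 = 62.684 mph.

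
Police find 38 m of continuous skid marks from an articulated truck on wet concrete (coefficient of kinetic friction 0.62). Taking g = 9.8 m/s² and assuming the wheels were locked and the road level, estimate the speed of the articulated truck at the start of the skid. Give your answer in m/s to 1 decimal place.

Deceleration a = μg = 0.62 × 9.8 = 6.076 m/s².
v = √(2a·d) = √(2 × 6.076 × 38) = √461.776 = 21.4890 m/s.

Initial speed ≈ 21.5 m/s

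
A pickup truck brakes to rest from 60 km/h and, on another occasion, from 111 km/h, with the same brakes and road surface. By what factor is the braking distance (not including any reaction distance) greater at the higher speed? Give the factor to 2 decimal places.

Braking distance d = v²/(2a), so with a fixed, d ∝ v².
Factor = (111/60)² = 1.8500² = 3.4225.

Factor ≈ 3.42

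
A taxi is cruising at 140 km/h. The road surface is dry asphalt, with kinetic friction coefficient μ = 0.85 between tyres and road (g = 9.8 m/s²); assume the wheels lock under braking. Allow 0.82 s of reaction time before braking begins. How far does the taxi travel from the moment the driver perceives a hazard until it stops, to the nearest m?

140 km/h ÷ 3.6 = 38.8889 m/s.
a = μg = 0.85 × 9.8 = 8.330 m/s².
Reaction distance = v·t_r = 38.8889 × 0.82 = 31.889 m.
Braking distance = v²/(2a) = 38.8889² / (2 × 8.330) = 1512.347 / 16.660 = 90.777 m.
Total = 31.889 + 90.777 = 122.666 m.

Total stopping distance ≈ 123 m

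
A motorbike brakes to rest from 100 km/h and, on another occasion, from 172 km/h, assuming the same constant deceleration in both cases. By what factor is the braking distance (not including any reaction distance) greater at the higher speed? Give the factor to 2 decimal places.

Factor ≈ 2.96

Braking distance d = v²/(2a), so with a fixed, d ∝ v².
Factor = (172/100)² = 1.7200² = 2.9584.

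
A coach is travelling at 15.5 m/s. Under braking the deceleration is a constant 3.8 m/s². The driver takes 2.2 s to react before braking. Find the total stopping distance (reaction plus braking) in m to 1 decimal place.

Total stopping distance ≈ 65.7 m

Reaction distance = v·t_r = 15.5000 × 2.2 = 34.100 m.
Braking distance = v²/(2a) = 15.5000² / (2 × 3.800) = 240.250 / 7.600 = 31.612 m.
Total = 34.100 + 31.612 = 65.712 m.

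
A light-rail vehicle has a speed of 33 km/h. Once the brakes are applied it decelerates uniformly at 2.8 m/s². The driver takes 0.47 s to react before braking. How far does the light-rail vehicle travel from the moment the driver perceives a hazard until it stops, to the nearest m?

33 km/h ÷ 3.6 = 9.1667 m/s.
Reaction distance = v·t_r = 9.1667 × 0.47 = 4.308 m.
Braking distance = v²/(2a) = 9.1667² / (2 × 2.800) = 84.028 / 5.600 = 15.005 m.
Total = 4.308 + 15.005 = 19.313 m.

Total stopping distance ≈ 19 m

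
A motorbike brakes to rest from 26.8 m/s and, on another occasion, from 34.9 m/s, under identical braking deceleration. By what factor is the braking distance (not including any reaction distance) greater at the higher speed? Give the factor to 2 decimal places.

Braking distance d = v²/(2a), so with a fixed, d ∝ v².
Factor = (34.9/26.8)² = 1.3022² = 1.6957.

Factor ≈ 1.70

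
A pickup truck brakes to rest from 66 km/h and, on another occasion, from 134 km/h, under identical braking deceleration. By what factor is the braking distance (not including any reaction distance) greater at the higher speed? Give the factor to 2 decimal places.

Braking distance d = v²/(2a), so with a fixed, d ∝ v².
Factor = (134/66)² = 2.0303² = 4.1221.

Factor ≈ 4.12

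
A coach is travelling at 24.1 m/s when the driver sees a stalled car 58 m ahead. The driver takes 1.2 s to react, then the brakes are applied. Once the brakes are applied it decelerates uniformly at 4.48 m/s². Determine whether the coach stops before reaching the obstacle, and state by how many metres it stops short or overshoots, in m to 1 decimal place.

No — it overshoots by 35.7 m

Reaction distance = 24.1000 × 1.2 = 28.920 m.
Braking distance = v²/(2a) = 580.810 / 8.960 = 64.823 m.
Total stopping distance = 28.920 + 64.823 = 93.743 m, vs 58 m available — it cannot stop in time and overshoots by 93.743 − 58 = 35.743 m.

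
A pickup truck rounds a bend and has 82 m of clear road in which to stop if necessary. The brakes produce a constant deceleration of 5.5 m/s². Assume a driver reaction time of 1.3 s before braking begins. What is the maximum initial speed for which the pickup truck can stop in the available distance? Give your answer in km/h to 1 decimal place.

Stopping distance: v·t_r + v²/(2a) = 82 with t_r = 1.3 s and a = 5.500 m/s².
So v² + 14.300 v − 902.00 = 0.
Positive root: v = −a·t_r + √((a·t_r)² + 2a·d) = −7.150 + √(51.123 + 902.00) = 23.7227 m/s.
23.7227 m/s × 3.6 = 85.402 km/h.

Maximum speed ≈ 85.4 km/h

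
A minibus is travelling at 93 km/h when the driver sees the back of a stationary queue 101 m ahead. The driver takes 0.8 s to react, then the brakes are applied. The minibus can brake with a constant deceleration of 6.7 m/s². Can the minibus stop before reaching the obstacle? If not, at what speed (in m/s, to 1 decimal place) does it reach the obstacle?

Yes — it stops about 30.5 m short of the obstacle, so it never reaches it

93 km/h ÷ 3.6 = 25.8333 m/s.
Reaction distance = 25.8333 × 0.8 = 20.667 m.
Braking distance = v²/(2a) = 667.359 / 13.400 = 49.803 m.
Total stopping distance = 20.667 + 49.803 = 70.470 m, vs 101 m available — it stops with 101 − 70.470 = 30.530 m to spare.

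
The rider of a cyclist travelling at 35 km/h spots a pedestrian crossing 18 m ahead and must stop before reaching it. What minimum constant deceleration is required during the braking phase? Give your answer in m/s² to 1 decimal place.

Required deceleration ≈ 2.6 m/s²

35 km/h ÷ 3.6 = 9.7222 m/s.
v² = 2a·d ⇒ a = v²/(2d) = 9.7222² / (2 × 18.000) = 94.521 / 36.000 = 2.6256 m/s².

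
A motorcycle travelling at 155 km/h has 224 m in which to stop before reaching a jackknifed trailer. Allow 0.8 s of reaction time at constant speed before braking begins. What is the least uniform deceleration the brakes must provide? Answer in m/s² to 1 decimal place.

Required deceleration ≈ 4.9 m/s²

155 km/h ÷ 3.6 = 43.0556 m/s.
Distance covered during reaction = 43.0556 × 0.8 = 34.444 m.
Distance available for braking: 224 − 34.444 = 189.556 m.
v² = 2a·d ⇒ a = v²/(2d) = 43.0556² / (2 × 189.556) = 1853.785 / 379.112 = 4.8898 m/s².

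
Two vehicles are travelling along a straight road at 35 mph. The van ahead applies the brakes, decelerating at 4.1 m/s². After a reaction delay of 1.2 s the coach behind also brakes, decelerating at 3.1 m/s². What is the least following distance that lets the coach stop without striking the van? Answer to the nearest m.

Minimum gap ≈ 28 m

35 mph × 0.44704 = 15.6464 m/s.
Leader travels v²/(2a_L) = 244.810 / 8.200 = 29.855 m before stopping.
Follower covers v·t_r = 15.6464 × 1.2 = 18.776 m while reacting, then v²/(2a_F) = 244.810 / 6.200 = 39.485 m while braking, for a total of 18.776 + 39.485 = 58.261 m.
Since a_F ≤ a_L and the follower starts braking later, the follower is never slower than the leader, so the closest approach is when both have stopped.
Minimum gap = 58.261 − 29.855 = 28.406 m.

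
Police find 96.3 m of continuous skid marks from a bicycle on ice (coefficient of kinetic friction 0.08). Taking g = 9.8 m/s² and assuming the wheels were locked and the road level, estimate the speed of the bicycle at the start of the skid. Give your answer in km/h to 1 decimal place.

Deceleration a = μg = 0.08 × 9.8 = 0.784 m/s².
v = √(2a·d) = √(2 × 0.784 × 96.3) = √150.998 = 12.2881 m/s.
= 12.2881 × 3.6 = 44.237 km/h.

Initial speed ≈ 44.2 km/h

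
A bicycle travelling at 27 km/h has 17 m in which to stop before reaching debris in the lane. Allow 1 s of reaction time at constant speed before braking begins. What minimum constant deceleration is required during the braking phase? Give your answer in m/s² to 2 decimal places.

27 km/h ÷ 3.6 = 7.5000 m/s.
Distance covered during reaction = 7.5000 × 1 = 7.500 m.
Distance available for braking: 17 − 7.500 = 9.500 m.
v² = 2a·d ⇒ a = v²/(2d) = 7.5000² / (2 × 9.500) = 56.250 / 19.000 = 2.9605 m/s².

Required deceleration ≈ 2.96 m/s²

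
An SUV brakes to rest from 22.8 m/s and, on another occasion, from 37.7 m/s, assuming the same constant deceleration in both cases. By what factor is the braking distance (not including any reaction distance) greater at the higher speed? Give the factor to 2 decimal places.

Factor ≈ 2.73

Braking distance d = v²/(2a), so with a fixed, d ∝ v².
Factor = (37.7/22.8)² = 1.6535² = 2.7341.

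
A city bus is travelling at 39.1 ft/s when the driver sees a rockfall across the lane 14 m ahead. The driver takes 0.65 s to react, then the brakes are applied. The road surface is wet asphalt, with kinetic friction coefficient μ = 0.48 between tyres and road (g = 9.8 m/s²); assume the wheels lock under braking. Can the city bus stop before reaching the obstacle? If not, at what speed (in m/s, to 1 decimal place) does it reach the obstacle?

No — it strikes the obstacle at 9.1 m/s

39.1 ft/s × 0.3048 = 11.9177 m/s.
a = μg = 0.48 × 9.8 = 4.704 m/s².
Reaction distance = 11.9177 × 0.65 = 7.747 m.
Braking distance needed to stop: v²/(2a) = 142.032 / 9.408 = 15.097 m, so total needed = 7.747 + 15.097 = 22.844 m > 14 m — it cannot stop.
Distance remaining when braking begins: 14 − 7.747 = 6.253 m.
v² = v₀² − 2a·d = 142.032 − 2 × 4.704 × 6.253 = 83.204 m²/s².
v = √83.204 = 9.122 m/s.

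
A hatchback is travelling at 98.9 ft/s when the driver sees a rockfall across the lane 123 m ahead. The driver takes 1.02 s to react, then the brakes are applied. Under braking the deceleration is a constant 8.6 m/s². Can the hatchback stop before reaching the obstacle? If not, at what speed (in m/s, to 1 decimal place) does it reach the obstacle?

Yes — it stops about 39.4 m short of the obstacle, so it never reaches it

98.9 ft/s × 0.3048 = 30.1447 m/s.
Reaction distance = 30.1447 × 1.02 = 30.748 m.
Braking distance = v²/(2a) = 908.703 / 17.200 = 52.832 m.
Total stopping distance = 30.748 + 52.832 = 83.580 m, vs 123 m available — it stops with 123 − 83.580 = 39.420 m to spare.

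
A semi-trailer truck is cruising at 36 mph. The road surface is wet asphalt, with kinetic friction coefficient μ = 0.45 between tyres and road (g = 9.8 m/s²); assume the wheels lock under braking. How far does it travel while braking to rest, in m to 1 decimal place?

36 mph × 0.44704 = 16.0934 m/s.
a = μg = 0.45 × 9.8 = 4.410 m/s².
Braking distance = v²/(2a) = 16.0934² / (2 × 4.410) = 258.998 / 8.820 = 29.365 m.

Braking distance ≈ 29.4 m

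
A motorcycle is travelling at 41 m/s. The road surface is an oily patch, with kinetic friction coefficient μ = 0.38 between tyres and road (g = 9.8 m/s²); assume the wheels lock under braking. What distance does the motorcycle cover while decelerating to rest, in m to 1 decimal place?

Braking distance ≈ 225.7 m

a = μg = 0.38 × 9.8 = 3.724 m/s².
Braking distance = v²/(2a) = 41.0000² / (2 × 3.724) = 1681.000 / 7.448 = 225.698 m.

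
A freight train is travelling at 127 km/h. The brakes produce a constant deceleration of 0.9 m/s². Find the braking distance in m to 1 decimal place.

127 km/h ÷ 3.6 = 35.2778 m/s.
Braking distance = v²/(2a) = 35.2778² / (2 × 0.900) = 1244.523 / 1.800 = 691.402 m.

Braking distance ≈ 691.4 m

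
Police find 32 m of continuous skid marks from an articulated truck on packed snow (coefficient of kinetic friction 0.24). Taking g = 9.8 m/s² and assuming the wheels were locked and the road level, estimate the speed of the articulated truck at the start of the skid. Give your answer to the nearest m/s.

Initial speed ≈ 12 m/s

Deceleration a = μg = 0.24 × 9.8 = 2.352 m/s².
v = √(2a·d) = √(2 × 2.352 × 32) = √150.528 = 12.2690 m/s.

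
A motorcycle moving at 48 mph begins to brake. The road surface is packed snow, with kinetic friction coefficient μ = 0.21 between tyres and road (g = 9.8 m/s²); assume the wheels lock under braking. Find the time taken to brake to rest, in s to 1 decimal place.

48 mph × 0.44704 = 21.4579 m/s.
a = μg = 0.21 × 9.8 = 2.058 m/s².
Braking time = v/a = 21.4579 / 2.058 = 10.427 s.

Braking time ≈ 10.4 s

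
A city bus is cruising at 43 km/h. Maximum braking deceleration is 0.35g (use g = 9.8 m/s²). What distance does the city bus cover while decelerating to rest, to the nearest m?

43 km/h ÷ 3.6 = 11.9444 m/s.
a = 0.35 × 9.8 = 3.430 m/s².
Braking distance = v²/(2a) = 11.9444² / (2 × 3.430) = 142.669 / 6.860 = 20.797 m.

Braking distance ≈ 21 m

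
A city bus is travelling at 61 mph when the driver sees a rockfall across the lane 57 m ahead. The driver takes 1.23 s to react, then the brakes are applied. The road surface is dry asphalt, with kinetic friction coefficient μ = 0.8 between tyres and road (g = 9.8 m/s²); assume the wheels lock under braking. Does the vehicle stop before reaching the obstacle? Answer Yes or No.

61 mph × 0.44704 = 27.2694 m/s.
a = μg = 0.8 × 9.8 = 7.840 m/s².
Reaction distance = 27.2694 × 1.23 = 33.541 m.
Braking distance = v²/(2a) = 743.620 / 15.680 = 47.425 m.
Total stopping distance = 33.541 + 47.425 = 80.966 m, vs 57 m available — it cannot stop in time and overshoots by 80.966 − 57 = 23.966 m.

No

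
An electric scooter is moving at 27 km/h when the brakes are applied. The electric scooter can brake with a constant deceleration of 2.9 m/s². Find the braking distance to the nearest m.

Braking distance ≈ 10 m

27 km/h ÷ 3.6 = 7.5000 m/s.
Braking distance = v²/(2a) = 7.5000² / (2 × 2.900) = 56.250 / 5.800 = 9.698 m.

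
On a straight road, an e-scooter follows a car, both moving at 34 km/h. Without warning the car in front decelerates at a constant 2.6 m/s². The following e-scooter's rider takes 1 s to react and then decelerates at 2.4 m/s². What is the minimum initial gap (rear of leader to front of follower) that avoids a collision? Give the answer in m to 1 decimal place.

34 km/h ÷ 3.6 = 9.4444 m/s.
Leader travels v²/(2a_L) = 89.197 / 5.200 = 17.153 m before stopping.
Follower covers v·t_r = 9.4444 × 1 = 9.444 m while reacting, then v²/(2a_F) = 89.197 / 4.800 = 18.583 m while braking, for a total of 9.444 + 18.583 = 28.027 m.
Since a_F ≤ a_L and the follower starts braking later, the follower is never slower than the leader, so the closest approach is when both have stopped.
Minimum gap = 28.027 − 17.153 = 10.874 m.

Minimum gap ≈ 10.9 m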